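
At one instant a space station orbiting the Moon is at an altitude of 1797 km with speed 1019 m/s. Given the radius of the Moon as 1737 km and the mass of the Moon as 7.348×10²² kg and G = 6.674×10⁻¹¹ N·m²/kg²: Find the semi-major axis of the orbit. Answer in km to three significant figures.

a ≈ 2820 km

μ = GM = 6.674×10⁻¹¹ × 7.348×10²² = 4.904×10¹² m³/s².
r = 1737 + 1797 = 3534.0 km = 3.534×10⁶ m.
Specific orbital energy ε = v²/2 − μ/r = (1019)²/2 − 4.904×10¹²/3.534×10⁶ = -8.685×10⁵ J/kg.
Since ε = −μ/(2a), a = −μ/(2ε) = 2.823×10⁶ m = 2823.3 km.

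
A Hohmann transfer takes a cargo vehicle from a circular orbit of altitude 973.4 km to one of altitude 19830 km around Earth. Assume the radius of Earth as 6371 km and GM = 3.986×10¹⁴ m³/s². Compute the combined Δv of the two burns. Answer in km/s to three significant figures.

Δv_total ≈ 3.16 km/s

r₁ = 6371 + 973.4 = 7344.4 km = 7.3444×10⁶ m.
r₂ = 6371 + 19830 = 26201 km = 2.6201×10⁷ m.
Transfer ellipse a_t = (r₁ + r₂)/2 = 1.677×10⁷ m.
At r₁: circular v_c1 = √(μ/r₁) = 7367 m/s; transfer-perigee v_p = √[μ(2/r₁ − 1/a_t)] = 9208 m/s.
Δv₁ = v_p − v_c1 = 1841 m/s.
At r₂: circular v_c2 = √(μ/r₂) = 3900 m/s; transfer-apogee v_a = √[μ(2/r₂ − 1/a_t)] = 2581 m/s.
Δv₂ = v_c2 − v_a = 1319 m/s.
Total Δv = Δv₁ + Δv₂ = 3160 m/s = 3.160 km/s.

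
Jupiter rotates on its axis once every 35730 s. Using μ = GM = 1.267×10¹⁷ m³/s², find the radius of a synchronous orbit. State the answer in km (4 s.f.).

r_sync ≈ 1.600×10⁵ km

A synchronous orbit has period T, so by Kepler's third law a = (μT²/4π²)^(1/3).
μT²/4π² = 1.267×10¹⁷ × (3.573×10⁴)² / 39.48 = 4.097×10²⁴ m³.
a = 1.600×10⁸ m = 1.6002×10⁵ km.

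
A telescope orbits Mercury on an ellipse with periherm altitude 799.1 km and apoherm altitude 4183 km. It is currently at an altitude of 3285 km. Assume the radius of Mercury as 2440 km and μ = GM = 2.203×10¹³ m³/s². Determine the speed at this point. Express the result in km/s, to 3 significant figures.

v ≈ 1.80 km/s

r_p = 2440 + 799.1 = 3239.1 km = 3.2391×10⁶ m.
r_a = 2440 + 4183 = 6623.0 km = 6.6230×10⁶ m.
r = 2440 + 3285 = 5725.0 km = 5.725×10⁶ m.
Semi-major axis a = (r_p + r_a)/2 = 4931.1 km = 4.931×10⁶ m.
Vis-viva: v² = μ(2/r − 1/a) = 2.203×10¹³ × (3.493×10⁻⁷ − 2.028×10⁻⁷) = 3.228×10⁶ m²/s².
v = 1797 m/s = 1.797 km/s.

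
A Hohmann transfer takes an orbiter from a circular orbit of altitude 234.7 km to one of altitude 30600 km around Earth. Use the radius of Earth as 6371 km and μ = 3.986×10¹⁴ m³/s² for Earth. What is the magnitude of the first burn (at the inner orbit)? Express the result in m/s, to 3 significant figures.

Δv ≈ 2350 m/s

r₁ = 6371 + 234.7 = 6605.7 km = 6.6057×10⁶ m.
r₂ = 6371 + 30600 = 36971 km = 3.6971×10⁷ m.
Transfer ellipse a_t = (r₁ + r₂)/2 = 2.179×10⁷ m.
At r₁: circular v_c1 = √(μ/r₁) = 7768 m/s; transfer-perigee v_p = √[μ(2/r₁ − 1/a_t)] = 10120 m/s.
Δv₁ = v_p − v_c1 = 2351 m/s.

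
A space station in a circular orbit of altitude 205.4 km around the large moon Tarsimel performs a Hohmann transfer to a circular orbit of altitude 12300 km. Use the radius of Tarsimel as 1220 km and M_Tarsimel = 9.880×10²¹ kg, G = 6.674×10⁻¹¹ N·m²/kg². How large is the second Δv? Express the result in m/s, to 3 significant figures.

μ = GM = 6.674×10⁻¹¹ × 9.880×10²¹ = 6.594×10¹¹ m³/s².
r₁ = 1220 + 205.4 = 1425.4 km = 1.4254×10⁶ m.
r₂ = 1220 + 12300 = 13520 km = 1.3520×10⁷ m.
Transfer ellipse a_t = (r₁ + r₂)/2 = 7.473×10⁶ m.
At r₁: circular v_c1 = √(μ/r₁) = 680.1 m/s; transfer-periapsis v_p = √[μ(2/r₁ − 1/a_t)] = 914.9 m/s.
At r₂: circular v_c2 = √(μ/r₂) = 220.8 m/s; transfer-apoapsis v_a = √[μ(2/r₂ − 1/a_t)] = 96.45 m/s.
Δv₂ = v_c2 − v_a = 124.4 m/s.

Δv ≈ 124 m/s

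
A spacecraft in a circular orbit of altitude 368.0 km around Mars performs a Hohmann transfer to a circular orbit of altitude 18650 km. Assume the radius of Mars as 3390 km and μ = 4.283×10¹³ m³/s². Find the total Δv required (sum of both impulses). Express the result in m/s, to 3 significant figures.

r₁ = 3390 + 368.0 = 3758.0 km = 3.7580×10⁶ m.
r₂ = 3390 + 18650 = 22040 km = 2.2040×10⁷ m.
Transfer ellipse a_t = (r₁ + r₂)/2 = 1.290×10⁷ m.
At r₁: circular v_c1 = √(μ/r₁) = 3376 m/s; transfer-periapsis v_p = √[μ(2/r₁ − 1/a_t)] = 4413 m/s.
Δv₁ = v_p − v_c1 = 1037 m/s.
At r₂: circular v_c2 = √(μ/r₂) = 1394 m/s; transfer-apoapsis v_a = √[μ(2/r₂ − 1/a_t)] = 752.4 m/s.
Δv₂ = v_c2 − v_a = 641.6 m/s.
Total Δv = Δv₁ + Δv₂ = 1679 m/s.

Δv_total ≈ 1680 m/s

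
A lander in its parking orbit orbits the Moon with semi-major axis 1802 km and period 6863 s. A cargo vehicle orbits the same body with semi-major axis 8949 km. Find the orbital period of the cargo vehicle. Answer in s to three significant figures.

T₂ ≈ 76000 s

Kepler's third law: T² ∝ a³, so T₂ = T₁ (a₂/a₁)^(3/2).
a₂/a₁ = 4.966, (a₂/a₁)^(3/2) = 11.07.
T₂ = 6863 × 11.07 = 75950 s.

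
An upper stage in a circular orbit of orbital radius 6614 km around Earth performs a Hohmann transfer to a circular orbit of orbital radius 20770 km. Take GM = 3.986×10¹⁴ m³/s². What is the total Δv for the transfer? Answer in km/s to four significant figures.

Δv_total ≈ 3.134 km/s

r₁ = 6614 km = 6.614×10⁶ m.
r₂ = 20770 km = 2.077×10⁷ m.
Transfer ellipse a_t = (r₁ + r₂)/2 = 1.369×10⁷ m.
At r₁: circular v_c1 = √(μ/r₁) = 7763 m/s; transfer-perigee v_p = √[μ(2/r₁ − 1/a_t)] = 9561 m/s.
Δv₁ = v_p − v_c1 = 1798 m/s.
At r₂: circular v_c2 = √(μ/r₂) = 4381 m/s; transfer-apogee v_a = √[μ(2/r₂ − 1/a_t)] = 3045 m/s.
Δv₂ = v_c2 − v_a = 1336 m/s.
Total Δv = Δv₁ + Δv₂ = 3134 m/s = 3.134 km/s.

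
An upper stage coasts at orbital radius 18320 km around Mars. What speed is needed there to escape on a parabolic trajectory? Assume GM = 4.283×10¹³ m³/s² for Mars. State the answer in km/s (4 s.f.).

v_esc ≈ 2.162 km/s

r = 18320 km = 1.832×10⁷ m.
Escape speed v_esc = √(2μ/r) = √(2 × 4.283×10¹³ / 1.832×10⁷) = √(4.676×10⁶) = 2162 m/s.
= 2.162 km/s.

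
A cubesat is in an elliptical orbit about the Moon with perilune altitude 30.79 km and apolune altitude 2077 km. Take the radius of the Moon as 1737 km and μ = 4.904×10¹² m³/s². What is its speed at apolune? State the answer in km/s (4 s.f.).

v ≈ 0.9025 km/s

r_p = 1737 + 30.79 = 1767.8 km = 1.7678×10⁶ m.
r_a = 1737 + 2077 = 3814.0 km = 3.8140×10⁶ m.
Semi-major axis a = (r_p + r_a)/2 = 2790.9 km = 2.791×10⁶ m.
Vis-viva: v² = μ(2/r − 1/a) = 4.904×10¹² × (5.244×10⁻⁷ − 3.583×10⁻⁷) = 8.144×10⁵ m²/s².
v = 902.5 m/s = 0.9025 km/s.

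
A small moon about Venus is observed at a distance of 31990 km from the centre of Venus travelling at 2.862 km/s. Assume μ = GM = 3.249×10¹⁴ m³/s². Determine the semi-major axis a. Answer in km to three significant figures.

a ≈ 26800 km

r = 3.199×10⁷ m.
Specific orbital energy ε = v²/2 − μ/r = (2862)²/2 − 3.249×10¹⁴/3.199×10⁷ = -6.061×10⁶ J/kg.
Since ε = −μ/(2a), a = −μ/(2ε) = 2.680×10⁷ m = 26803 km.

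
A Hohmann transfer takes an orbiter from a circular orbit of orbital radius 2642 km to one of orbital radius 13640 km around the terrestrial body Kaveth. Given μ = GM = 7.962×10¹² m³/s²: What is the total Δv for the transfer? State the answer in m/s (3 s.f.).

Δv_total ≈ 840 m/s

r₁ = 2642 km = 2.642×10⁶ m.
r₂ = 13640 km = 1.364×10⁷ m.
Transfer ellipse a_t = (r₁ + r₂)/2 = 8.141×10⁶ m.
At r₁: circular v_c1 = √(μ/r₁) = 1736 m/s; transfer-periapsis v_p = √[μ(2/r₁ − 1/a_t)] = 2247 m/s.
Δv₁ = v_p − v_c1 = 511.1 m/s.
At r₂: circular v_c2 = √(μ/r₂) = 764.0 m/s; transfer-apoapsis v_a = √[μ(2/r₂ − 1/a_t)] = 435.2 m/s.
Δv₂ = v_c2 − v_a = 328.8 m/s.
Total Δv = Δv₁ + Δv₂ = 839.8 m/s.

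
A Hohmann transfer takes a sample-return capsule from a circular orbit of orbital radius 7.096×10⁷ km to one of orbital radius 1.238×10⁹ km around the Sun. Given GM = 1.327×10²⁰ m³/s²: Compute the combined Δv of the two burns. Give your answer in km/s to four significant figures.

Δv_total ≈ 23.18 km/s

r₁ = 7.096×10⁷ km = 7.096×10¹⁰ m.
r₂ = 1.238×10⁹ km = 1.238×10¹² m.
Transfer ellipse a_t = (r₁ + r₂)/2 = 6.545×10¹¹ m.
At r₁: circular v_c1 = √(μ/r₁) = 43240 m/s; transfer-perihelion v_p = √[μ(2/r₁ − 1/a_t)] = 59480 m/s.
Δv₁ = v_p − v_c1 = 16230 m/s.
At r₂: circular v_c2 = √(μ/r₂) = 10350 m/s; transfer-aphelion v_a = √[μ(2/r₂ − 1/a_t)] = 3409 m/s.
Δv₂ = v_c2 − v_a = 6944 m/s.
Total Δv = Δv₁ + Δv₂ = 23180 m/s = 23.18 km/s.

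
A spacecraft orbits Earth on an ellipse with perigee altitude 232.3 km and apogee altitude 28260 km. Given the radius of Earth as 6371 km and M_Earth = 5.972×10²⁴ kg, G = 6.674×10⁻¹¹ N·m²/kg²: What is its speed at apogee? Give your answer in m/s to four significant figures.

μ = GM = 6.674×10⁻¹¹ × 5.972×10²⁴ = 3.986×10¹⁴ m³/s².
r_p = 6371 + 232.3 = 6603.3 km = 6.6033×10⁶ m.
r_a = 6371 + 28260 = 34631 km = 3.4631×10⁷ m.
Semi-major axis a = (r_p + r_a)/2 = 20617 km = 2.062×10⁷ m.
Vis-viva: v² = μ(2/r − 1/a) = 3.986×10¹⁴ × (5.775×10⁻⁸ − 4.850×10⁻⁸) = 3.686×10⁶ m²/s².
v = 1920 m/s.

v ≈ 1920 m/s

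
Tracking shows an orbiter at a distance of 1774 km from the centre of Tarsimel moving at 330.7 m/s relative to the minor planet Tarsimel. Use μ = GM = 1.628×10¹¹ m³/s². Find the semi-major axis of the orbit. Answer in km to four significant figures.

r = 1.774×10⁶ m.
Vis-viva rearranged: 1/a = 2/r − v²/μ = 1.127×10⁻⁶ − 6.718×10⁻⁷ = 4.556×10⁻⁷ m⁻¹.
a = 2.195×10⁶ m = 2194.7 km.

a ≈ 2195 km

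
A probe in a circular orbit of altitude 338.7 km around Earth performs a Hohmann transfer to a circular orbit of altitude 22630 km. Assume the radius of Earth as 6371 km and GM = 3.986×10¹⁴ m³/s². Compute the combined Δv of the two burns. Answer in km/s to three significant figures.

Δv_total ≈ 3.55 km/s

r₁ = 6371 + 338.7 = 6709.7 km = 6.7097×10⁶ m.
r₂ = 6371 + 22630 = 29001 km = 2.9001×10⁷ m.
Transfer ellipse a_t = (r₁ + r₂)/2 = 1.786×10⁷ m.
At r₁: circular v_c1 = √(μ/r₁) = 7708 m/s; transfer-perigee v_p = √[μ(2/r₁ − 1/a_t)] = 9823 m/s.
Δv₁ = v_p − v_c1 = 2115 m/s.
At r₂: circular v_c2 = √(μ/r₂) = 3707 m/s; transfer-apogee v_a = √[μ(2/r₂ − 1/a_t)] = 2273 m/s.
Δv₂ = v_c2 − v_a = 1435 m/s.
Total Δv = Δv₁ + Δv₂ = 3550 m/s = 3.550 km/s.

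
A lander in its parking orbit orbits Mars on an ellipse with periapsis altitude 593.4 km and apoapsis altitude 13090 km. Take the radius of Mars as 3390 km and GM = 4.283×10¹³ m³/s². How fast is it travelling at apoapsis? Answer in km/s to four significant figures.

v ≈ 1.006 km/s

r_p = 3390 + 593.4 = 3983.4 km = 3.9834×10⁶ m.
r_a = 3390 + 13090 = 16480 km = 1.6480×10⁷ m.
Semi-major axis a = (r_p + r_a)/2 = 10232 km = 1.023×10⁷ m.
Vis-viva: v² = μ(2/r − 1/a) = 4.283×10¹³ × (1.214×10⁻⁷ − 9.774×10⁻⁸) = 1.012×10⁶ m²/s².
v = 1006 m/s = 1.006 km/s.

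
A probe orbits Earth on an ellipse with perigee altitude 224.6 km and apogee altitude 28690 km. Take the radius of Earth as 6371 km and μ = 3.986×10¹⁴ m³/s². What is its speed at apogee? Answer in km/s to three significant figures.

r_p = 6371 + 224.6 = 6595.6 km = 6.5956×10⁶ m.
r_a = 6371 + 28690 = 35061 km = 3.5061×10⁷ m.
Semi-major axis a = (r_p + r_a)/2 = 20828 km = 2.083×10⁷ m.
Vis-viva: v² = μ(2/r − 1/a) = 3.986×10¹⁴ × (5.704×10⁻⁸ − 4.801×10⁻⁸) = 3.600×10⁶ m²/s².
v = 1897 m/s = 1.897 km/s.

v ≈ 1.90 km/s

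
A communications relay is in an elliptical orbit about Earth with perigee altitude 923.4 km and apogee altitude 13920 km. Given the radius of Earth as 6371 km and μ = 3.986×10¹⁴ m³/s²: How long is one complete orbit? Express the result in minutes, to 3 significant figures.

T ≈ 269 minutes

r_p = 6371 + 923.4 = 7294.4 km = 7.2944×10⁶ m.
r_a = 6371 + 13920 = 20291 km = 2.0291×10⁷ m.
Semi-major axis a = (r_p + r_a)/2 = (7294.4 + 20291)/2 = 13793 km = 1.379×10⁷ m.
By Kepler's third law T = 2π√(a³/μ) = 2π × 2.566×10³ = 1.612×10⁴ s.
= 268.7 minutes.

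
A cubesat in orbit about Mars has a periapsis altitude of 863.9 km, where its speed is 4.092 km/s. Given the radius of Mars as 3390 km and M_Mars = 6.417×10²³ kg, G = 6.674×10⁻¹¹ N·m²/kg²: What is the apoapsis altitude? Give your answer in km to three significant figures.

μ = GM = 6.674×10⁻¹¹ × 6.417×10²³ = 4.283×10¹³ m³/s².
r_p = 3390 + 863.9 = 4253.9 km = 4.254×10⁶ m.
Specific energy ε = v²/2 − μ/r = -1.695×10⁶ J/kg, so a = −μ/(2ε) = 1.263×10⁷ m.
The apsides satisfy r_p + r_a = 2a, so the apoapsis radius is 2a − r_p = 2.101×10⁷ m = 21006 km.
Apoapsis altitude = 21006 − 3390 = 17616 km.

apoapsis altitude ≈ 17600 km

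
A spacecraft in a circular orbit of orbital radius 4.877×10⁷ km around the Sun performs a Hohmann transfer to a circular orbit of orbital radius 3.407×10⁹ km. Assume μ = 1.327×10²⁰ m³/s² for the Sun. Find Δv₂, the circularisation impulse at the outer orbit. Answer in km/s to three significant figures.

Δv ≈ 5.19 km/s

r₁ = 4.877×10⁷ km = 4.877×10¹⁰ m.
r₂ = 3.407×10⁹ km = 3.407×10¹² m.
Transfer ellipse a_t = (r₁ + r₂)/2 = 1.728×10¹² m.
At r₁: circular v_c1 = √(μ/r₁) = 52160 m/s; transfer-perihelion v_p = √[μ(2/r₁ − 1/a_t)] = 73250 m/s.
At r₂: circular v_c2 = √(μ/r₂) = 6241 m/s; transfer-aphelion v_a = √[μ(2/r₂ − 1/a_t)] = 1048 m/s.
Δv₂ = v_c2 − v_a = 5192 m/s.
= 5.192 km/s.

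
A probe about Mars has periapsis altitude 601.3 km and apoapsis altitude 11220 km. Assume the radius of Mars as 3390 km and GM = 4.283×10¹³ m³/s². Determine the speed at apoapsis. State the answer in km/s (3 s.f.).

v ≈ 1.12 km/s

r_p = 3390 + 601.3 = 3991.3 km = 3.9913×10⁶ m.
r_a = 3390 + 11220 = 14610 km = 1.4610×10⁷ m.
Semi-major axis a = (r_p + r_a)/2 = 9300.6 km = 9.301×10⁶ m.
Vis-viva: v² = μ(2/r − 1/a) = 4.283×10¹³ × (1.369×10⁻⁷ − 1.075×10⁻⁷) = 1.258×10⁶ m²/s².
v = 1122 m/s = 1.122 km/s.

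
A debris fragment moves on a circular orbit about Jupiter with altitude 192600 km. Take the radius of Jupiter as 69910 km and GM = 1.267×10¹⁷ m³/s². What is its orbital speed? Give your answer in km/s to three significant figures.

v ≈ 22.0 km/s

r = 69910 + 192600 = 262510 km = 2.6251×10⁸ m.
For a circular orbit v = √(μ/r) = √(1.267×10¹⁷ / 2.625×10⁸) = √(4.826×10⁸) = 21970 m/s.
That is 21.97 km/s.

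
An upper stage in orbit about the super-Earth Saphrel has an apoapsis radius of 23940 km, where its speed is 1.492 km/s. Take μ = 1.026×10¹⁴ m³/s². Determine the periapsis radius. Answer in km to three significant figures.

periapsis radius ≈ 8400 km

r_a = 2.394×10⁷ m.
Specific energy ε = v²/2 − μ/r = -3.173×10⁶ J/kg, so a = −μ/(2ε) = 1.617×10⁷ m.
The apsides satisfy r_p + r_a = 2a, so the periapsis radius is 2a − r_a = 8.399×10⁶ m = 8398.6 km.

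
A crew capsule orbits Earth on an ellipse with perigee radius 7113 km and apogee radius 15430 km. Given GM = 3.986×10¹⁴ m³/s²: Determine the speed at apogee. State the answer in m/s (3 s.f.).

Semi-major axis a = (r_p + r_a)/2 = 11272 km = 1.127×10⁷ m.
Vis-viva: v² = μ(2/r − 1/a) = 3.986×10¹⁴ × (1.296×10⁻⁷ − 8.872×10⁻⁸) = 1.630×10⁷ m²/s².
v = 4038 m/s.

v ≈ 4040 m/s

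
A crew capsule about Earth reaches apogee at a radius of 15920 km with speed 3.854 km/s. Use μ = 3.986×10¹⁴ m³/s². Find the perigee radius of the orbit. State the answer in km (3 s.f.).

r_a = 1.592×10⁷ m.
Specific energy ε = v²/2 − μ/r = -1.761×10⁷ J/kg, so a = −μ/(2ε) = 1.132×10⁷ m.
The apsides satisfy r_p + r_a = 2a, so the perigee radius is 2a − r_a = 6.714×10⁶ m = 6713.5 km.

perigee radius ≈ 6710 km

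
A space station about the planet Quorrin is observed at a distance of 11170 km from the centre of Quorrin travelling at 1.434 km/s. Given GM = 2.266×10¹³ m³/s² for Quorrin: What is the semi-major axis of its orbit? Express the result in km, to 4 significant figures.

r = 1.117×10⁷ m.
Vis-viva rearranged: 1/a = 2/r − v²/μ = 1.791×10⁻⁷ − 9.075×10⁻⁸ = 8.830×10⁻⁸ m⁻¹.
a = 1.132×10⁷ m = 11325 km.

a ≈ 11320 km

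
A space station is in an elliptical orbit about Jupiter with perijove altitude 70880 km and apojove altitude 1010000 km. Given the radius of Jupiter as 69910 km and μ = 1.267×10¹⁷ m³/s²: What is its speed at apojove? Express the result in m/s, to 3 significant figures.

v ≈ 5200 m/s

r_p = 69910 + 70880 = 140790 km = 1.4079×10⁸ m.
r_a = 69910 + 1010000 = 1079900 km = 1.0799×10⁹ m.
Semi-major axis a = (r_p + r_a)/2 = 6.1035×10⁵ km = 6.104×10⁸ m.
Vis-viva: v² = μ(2/r − 1/a) = 1.267×10¹⁷ × (1.852×10⁻⁹ − 1.638×10⁻⁹) = 2.706×10⁷ m²/s².
v = 5202 m/s.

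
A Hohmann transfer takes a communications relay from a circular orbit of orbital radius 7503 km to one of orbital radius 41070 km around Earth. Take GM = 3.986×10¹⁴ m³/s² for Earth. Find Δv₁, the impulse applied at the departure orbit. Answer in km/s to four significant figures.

r₁ = 7503 km = 7.503×10⁶ m.
r₂ = 41070 km = 4.107×10⁷ m.
Transfer ellipse a_t = (r₁ + r₂)/2 = 2.429×10⁷ m.
At r₁: circular v_c1 = √(μ/r₁) = 7289 m/s; transfer-perigee v_p = √[μ(2/r₁ − 1/a_t)] = 9478 m/s.
Δv₁ = v_p − v_c1 = 2190 m/s.
= 2.190 km/s.

Δv ≈ 2.190 km/s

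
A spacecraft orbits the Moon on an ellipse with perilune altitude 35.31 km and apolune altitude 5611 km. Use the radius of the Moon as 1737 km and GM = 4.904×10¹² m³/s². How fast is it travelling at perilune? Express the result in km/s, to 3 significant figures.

v ≈ 2.11 km/s

r_p = 1737 + 35.31 = 1772.3 km = 1.7723×10⁶ m.
r_a = 1737 + 5611 = 7348.0 km = 7.3480×10⁶ m.
Semi-major axis a = (r_p + r_a)/2 = 4560.2 km = 4.560×10⁶ m.
Vis-viva: v² = μ(2/r − 1/a) = 4.904×10¹² × (1.128×10⁻⁶ − 2.193×10⁻⁷) = 4.459×10⁶ m²/s².
v = 2112 m/s = 2.112 km/s.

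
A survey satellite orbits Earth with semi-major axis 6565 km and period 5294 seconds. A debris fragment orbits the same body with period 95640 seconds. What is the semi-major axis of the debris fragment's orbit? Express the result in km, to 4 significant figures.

a₂ ≈ 45200 km

Kepler's third law: a³ ∝ T², so a₂ = a₁ (T₂/T₁)^(2/3).
T₂/T₁ = 18.07, (T₂/T₁)^(2/3) = 6.885.
a₂ = 6565 × 6.885 = 45200 km.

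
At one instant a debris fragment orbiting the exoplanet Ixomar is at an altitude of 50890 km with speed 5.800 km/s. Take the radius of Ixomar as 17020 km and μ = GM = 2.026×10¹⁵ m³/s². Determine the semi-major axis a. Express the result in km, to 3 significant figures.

a ≈ 77800 km

r = 17020 + 50890 = 67910 km = 6.791×10⁷ m.
Vis-viva rearranged: 1/a = 2/r − v²/μ = 2.945×10⁻⁸ − 1.660×10⁻⁸ = 1.285×10⁻⁸ m⁻¹.
a = 7.784×10⁷ m = 77842 km.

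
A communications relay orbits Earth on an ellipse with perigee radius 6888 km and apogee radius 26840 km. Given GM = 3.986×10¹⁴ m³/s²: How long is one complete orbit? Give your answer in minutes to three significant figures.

T ≈ 363 minutes

Semi-major axis a = (r_p + r_a)/2 = (6888.0 + 26840)/2 = 16864 km = 1.686×10⁷ m.
By Kepler's third law T = 2π√(a³/μ) = 2π × 3.469×10³ = 2.179×10⁴ s.
= 363.2 minutes.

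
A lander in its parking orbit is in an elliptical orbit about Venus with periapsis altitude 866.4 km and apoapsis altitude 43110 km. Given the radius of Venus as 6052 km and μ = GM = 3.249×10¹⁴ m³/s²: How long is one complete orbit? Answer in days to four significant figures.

r_p = 6052 + 866.4 = 6918.4 km = 6.9184×10⁶ m.
r_a = 6052 + 43110 = 49162 km = 4.9162×10⁷ m.
Semi-major axis a = (r_p + r_a)/2 = (6918.4 + 49162)/2 = 28040 km = 2.804×10⁷ m.
By Kepler's third law T = 2π√(a³/μ) = 2π × 8.238×10³ = 5.176×10⁴ s.
= 0.599 days.

T ≈ 0.599 days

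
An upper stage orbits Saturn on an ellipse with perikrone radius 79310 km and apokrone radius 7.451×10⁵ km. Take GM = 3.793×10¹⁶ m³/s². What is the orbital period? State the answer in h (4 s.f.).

T ≈ 75.00 h

Semi-major axis a = (r_p + r_a)/2 = (79310 + 7.4510×10⁵)/2 = 4.1220×10⁵ km = 4.122×10⁸ m.
By Kepler's third law T = 2π√(a³/μ) = 2π × 4.297×10⁴ = 2.700×10⁵ s.
= 75.00 h.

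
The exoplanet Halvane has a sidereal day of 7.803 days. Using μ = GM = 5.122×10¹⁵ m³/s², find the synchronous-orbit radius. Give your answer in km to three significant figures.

r_sync ≈ 3.89×10⁵ km

T = 7.803 days = 6.742×10⁵ s.
A synchronous orbit has period T, so by Kepler's third law a = (μT²/4π²)^(1/3).
μT²/4π² = 5.122×10¹⁵ × (6.742×10⁵)² / 39.48 = 5.897×10²⁵ m³.
a = 3.892×10⁸ m = 3.8923×10⁵ km.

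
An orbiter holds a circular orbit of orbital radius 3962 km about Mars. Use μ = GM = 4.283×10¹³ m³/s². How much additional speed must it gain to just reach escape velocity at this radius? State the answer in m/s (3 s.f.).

r = 3962 km = 3.962×10⁶ m.
Circular speed v_c = √(μ/r) = 3288 m/s.
Escape speed v_esc = √(2μ/r) = √2 × v_c = 4650 m/s.
Δv = v_esc − v_c = 1362 m/s.

Δv ≈ 1360 m/s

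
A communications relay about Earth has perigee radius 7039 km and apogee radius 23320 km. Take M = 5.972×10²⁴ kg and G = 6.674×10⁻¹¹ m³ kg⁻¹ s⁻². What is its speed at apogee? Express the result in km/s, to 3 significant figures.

v ≈ 2.82 km/s

μ = GM = 6.674×10⁻¹¹ × 5.972×10²⁴ = 3.986×10¹⁴ m³/s².
Semi-major axis a = (r_p + r_a)/2 = 15180 km = 1.518×10⁷ m.
Vis-viva: v² = μ(2/r − 1/a) = 3.986×10¹⁴ × (8.576×10⁻⁸ − 6.588×10⁻⁸) = 7.926×10⁶ m²/s².
v = 2815 m/s = 2.815 km/s.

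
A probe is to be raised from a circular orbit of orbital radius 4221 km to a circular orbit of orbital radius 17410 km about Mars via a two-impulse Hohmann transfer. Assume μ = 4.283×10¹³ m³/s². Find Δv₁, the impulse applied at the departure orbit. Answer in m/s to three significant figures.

r₁ = 4221 km = 4.221×10⁶ m.
r₂ = 17410 km = 1.741×10⁷ m.
Transfer ellipse a_t = (r₁ + r₂)/2 = 1.082×10⁷ m.
At r₁: circular v_c1 = √(μ/r₁) = 3185 m/s; transfer-periapsis v_p = √[μ(2/r₁ − 1/a_t)] = 4041 m/s.
Δv₁ = v_p − v_c1 = 856.1 m/s.

Δv ≈ 856 m/s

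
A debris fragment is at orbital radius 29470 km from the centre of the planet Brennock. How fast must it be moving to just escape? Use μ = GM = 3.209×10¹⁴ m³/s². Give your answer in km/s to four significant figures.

v_esc ≈ 4.667 km/s

r = 29470 km = 2.947×10⁷ m.
Escape speed v_esc = √(2μ/r) = √(2 × 3.209×10¹⁴ / 2.947×10⁷) = √(2.178×10⁷) = 4667 m/s.
= 4.667 km/s.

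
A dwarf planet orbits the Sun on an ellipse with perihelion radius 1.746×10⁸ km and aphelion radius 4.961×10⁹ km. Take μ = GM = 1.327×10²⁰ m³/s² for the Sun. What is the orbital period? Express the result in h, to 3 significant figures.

Semi-major axis a = (r_p + r_a)/2 = (1.7460×10⁸ + 4.9610×10⁹)/2 = 2.5678×10⁹ km = 2.568×10¹² m.
By Kepler's third law T = 2π√(a³/μ) = 2π × 3.572×10⁸ = 2.244×10⁹ s.
= 6.234×10⁵ h.

T ≈ 623000 h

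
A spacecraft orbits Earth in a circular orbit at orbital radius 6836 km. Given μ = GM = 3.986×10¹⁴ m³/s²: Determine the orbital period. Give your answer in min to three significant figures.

r = 6836 km = 6.836×10⁶ m.
Kepler's third law: T = 2π√(r³/μ) = 2π√((6.836×10⁶)³ / 3.986×10¹⁴).
r³/μ = 8.014×10⁵ s², so T = 2π × 8.952×10² = 5.625×10³ s.
Converting: 5.625×10³ s ÷ 60.00 = 93.75 min.

T ≈ 93.7 min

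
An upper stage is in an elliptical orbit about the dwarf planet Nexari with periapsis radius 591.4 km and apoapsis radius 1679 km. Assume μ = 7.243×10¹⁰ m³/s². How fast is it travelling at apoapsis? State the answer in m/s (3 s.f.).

v ≈ 150 m/s

Semi-major axis a = (r_p + r_a)/2 = 1135.2 km = 1.135×10⁶ m.
Vis-viva: v² = μ(2/r − 1/a) = 7.243×10¹⁰ × (1.191×10⁻⁶ − 8.809×10⁻⁷) = 2.247×10⁴ m²/s².
v = 149.9 m/s.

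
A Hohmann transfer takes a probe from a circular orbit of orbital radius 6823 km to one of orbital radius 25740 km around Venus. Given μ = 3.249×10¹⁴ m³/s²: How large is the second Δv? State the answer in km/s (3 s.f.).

Δv ≈ 1.25 km/s

r₁ = 6823 km = 6.823×10⁶ m.
r₂ = 25740 km = 2.574×10⁷ m.
Transfer ellipse a_t = (r₁ + r₂)/2 = 1.628×10⁷ m.
At r₁: circular v_c1 = √(μ/r₁) = 6901 m/s; transfer-periapsis v_p = √[μ(2/r₁ − 1/a_t)] = 8676 m/s.
At r₂: circular v_c2 = √(μ/r₂) = 3553 m/s; transfer-apoapsis v_a = √[μ(2/r₂ − 1/a_t)] = 2300 m/s.
Δv₂ = v_c2 − v_a = 1253 m/s.
= 1.253 km/s.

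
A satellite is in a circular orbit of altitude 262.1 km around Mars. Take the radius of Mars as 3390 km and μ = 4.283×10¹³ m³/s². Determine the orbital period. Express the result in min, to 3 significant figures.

T ≈ 112 min

r = 3390 + 262.1 = 3652.1 km = 3.6521×10⁶ m.
Kepler's third law: T = 2π√(r³/μ) = 2π√((3.652×10⁶)³ / 4.283×10¹³).
r³/μ = 1.137×10⁶ s², so T = 2π × 1.066×10³ = 6.701×10³ s.
Converting: 6.701×10³ s ÷ 60.00 = 111.7 min.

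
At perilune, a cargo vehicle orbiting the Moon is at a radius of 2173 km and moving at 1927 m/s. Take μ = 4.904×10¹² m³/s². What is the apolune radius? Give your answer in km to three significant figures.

r_p = 2.173×10⁶ m.
Specific energy ε = v²/2 − μ/r = -4.001×10⁵ J/kg, so a = −μ/(2ε) = 6.128×10⁶ m.
The apsides satisfy r_p + r_a = 2a, so the apolune radius is 2a − r_p = 1.008×10⁷ m = 10083 km.

apolune radius ≈ 10100 km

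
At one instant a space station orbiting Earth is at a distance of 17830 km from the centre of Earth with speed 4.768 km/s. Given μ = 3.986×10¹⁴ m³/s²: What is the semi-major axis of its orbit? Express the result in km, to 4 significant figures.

r = 1.783×10⁷ m.
Specific orbital energy ε = v²/2 − μ/r = (4768)²/2 − 3.986×10¹⁴/1.783×10⁷ = -1.099×10⁷ J/kg.
Since ε = −μ/(2a), a = −μ/(2ε) = 1.814×10⁷ m = 18137 km.

a ≈ 18140 km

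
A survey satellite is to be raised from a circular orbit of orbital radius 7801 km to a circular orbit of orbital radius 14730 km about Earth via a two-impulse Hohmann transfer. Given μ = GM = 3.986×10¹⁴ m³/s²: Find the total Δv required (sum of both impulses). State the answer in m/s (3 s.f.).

r₁ = 7801 km = 7.801×10⁶ m.
r₂ = 14730 km = 1.473×10⁷ m.
Transfer ellipse a_t = (r₁ + r₂)/2 = 1.127×10⁷ m.
At r₁: circular v_c1 = √(μ/r₁) = 7148 m/s; transfer-perigee v_p = √[μ(2/r₁ − 1/a_t)] = 8174 m/s.
Δv₁ = v_p − v_c1 = 1026 m/s.
At r₂: circular v_c2 = √(μ/r₂) = 5202 m/s; transfer-apogee v_a = √[μ(2/r₂ − 1/a_t)] = 4329 m/s.
Δv₂ = v_c2 − v_a = 873.2 m/s.
Total Δv = Δv₁ + Δv₂ = 1899 m/s.

Δv_total ≈ 1900 m/s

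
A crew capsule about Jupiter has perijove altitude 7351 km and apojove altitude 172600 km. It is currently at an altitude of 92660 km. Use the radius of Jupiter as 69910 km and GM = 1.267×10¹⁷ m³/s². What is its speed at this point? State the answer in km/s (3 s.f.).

v ≈ 27.7 km/s

r_p = 69910 + 7351 = 77261 km = 7.7261×10⁷ m.
r_a = 69910 + 172600 = 242510 km = 2.4251×10⁸ m.
r = 69910 + 92660 = 1.6257×10⁵ km = 1.626×10⁸ m.
Semi-major axis a = (r_p + r_a)/2 = 1.5989×10⁵ km = 1.599×10⁸ m.
Vis-viva: v² = μ(2/r − 1/a) = 1.267×10¹⁷ × (1.230×10⁻⁸ − 6.254×10⁻⁹) = 7.663×10⁸ m²/s².
v = 27680 m/s = 27.68 km/s.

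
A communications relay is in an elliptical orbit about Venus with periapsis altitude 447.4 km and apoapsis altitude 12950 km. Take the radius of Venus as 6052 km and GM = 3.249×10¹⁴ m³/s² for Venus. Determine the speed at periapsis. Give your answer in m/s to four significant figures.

r_p = 6052 + 447.4 = 6499.4 km = 6.4994×10⁶ m.
r_a = 6052 + 12950 = 19002 km = 1.9002×10⁷ m.
Semi-major axis a = (r_p + r_a)/2 = 12751 km = 1.275×10⁷ m.
Vis-viva: v² = μ(2/r − 1/a) = 3.249×10¹⁴ × (3.077×10⁻⁷ − 7.843×10⁻⁸) = 7.450×10⁷ m²/s².
v = 8631 m/s.

v ≈ 8631 m/s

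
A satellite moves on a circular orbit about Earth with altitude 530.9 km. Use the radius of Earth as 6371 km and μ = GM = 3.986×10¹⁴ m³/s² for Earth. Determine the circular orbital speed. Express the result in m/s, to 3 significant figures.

v ≈ 7600 m/s

r = 6371 + 530.9 = 6901.9 km = 6.9019×10⁶ m.
For a circular orbit v = √(μ/r) = √(3.986×10¹⁴ / 6.902×10⁶) = √(5.775×10⁷) = 7599 m/s.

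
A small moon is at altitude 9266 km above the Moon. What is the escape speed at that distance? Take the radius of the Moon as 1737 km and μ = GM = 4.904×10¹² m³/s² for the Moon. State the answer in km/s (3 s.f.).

r = 1737 + 9266 = 11003 km = 1.1003×10⁷ m.
Escape speed v_esc = √(2μ/r) = √(2 × 4.904×10¹² / 1.100×10⁷) = √(8.914×10⁵) = 944.1 m/s.
= 0.9441 km/s.

v_esc ≈ 0.944 km/s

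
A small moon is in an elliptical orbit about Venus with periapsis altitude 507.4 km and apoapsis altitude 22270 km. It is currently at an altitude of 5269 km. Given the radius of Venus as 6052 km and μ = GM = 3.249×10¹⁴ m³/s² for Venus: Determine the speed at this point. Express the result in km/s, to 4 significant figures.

r_p = 6052 + 507.4 = 6559.4 km = 6.5594×10⁶ m.
r_a = 6052 + 22270 = 28322 km = 2.8322×10⁷ m.
r = 6052 + 5269 = 11321 km = 1.132×10⁷ m.
Semi-major axis a = (r_p + r_a)/2 = 17441 km = 1.744×10⁷ m.
Vis-viva: v² = μ(2/r − 1/a) = 3.249×10¹⁴ × (1.767×10⁻⁷ − 5.734×10⁻⁸) = 3.877×10⁷ m²/s².
v = 6226 m/s = 6.226 km/s.

v ≈ 6.226 km/s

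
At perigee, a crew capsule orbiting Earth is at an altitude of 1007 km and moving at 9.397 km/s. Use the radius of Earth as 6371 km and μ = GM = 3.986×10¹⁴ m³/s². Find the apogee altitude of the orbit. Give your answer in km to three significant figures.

apogee altitude ≈ 26600 km

r_p = 6371 + 1007 = 7378.0 km = 7.378×10⁶ m.
Specific energy ε = v²/2 − μ/r = -9.874×10⁶ J/kg, so a = −μ/(2ε) = 2.018×10⁷ m.
The apsides satisfy r_p + r_a = 2a, so the apogee radius is 2a − r_p = 3.299×10⁷ m = 32992 km.
Apogee altitude = 32992 − 6371 = 26621 km.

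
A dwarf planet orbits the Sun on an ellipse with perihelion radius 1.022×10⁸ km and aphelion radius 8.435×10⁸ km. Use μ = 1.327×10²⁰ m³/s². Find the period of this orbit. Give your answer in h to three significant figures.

T ≈ 49300 h

Semi-major axis a = (r_p + r_a)/2 = (1.0220×10⁸ + 8.4350×10⁸)/2 = 4.7285×10⁸ km = 4.728×10¹¹ m.
By Kepler's third law T = 2π√(a³/μ) = 2π × 2.823×10⁷ = 1.773×10⁸ s.
= 49260 h.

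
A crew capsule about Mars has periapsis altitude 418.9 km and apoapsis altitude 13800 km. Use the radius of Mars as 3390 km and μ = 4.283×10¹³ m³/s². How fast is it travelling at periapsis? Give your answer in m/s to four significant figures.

v ≈ 4291 m/s

r_p = 3390 + 418.9 = 3808.9 km = 3.8089×10⁶ m.
r_a = 3390 + 13800 = 17190 km = 1.7190×10⁷ m.
Semi-major axis a = (r_p + r_a)/2 = 10499 km = 1.050×10⁷ m.
Vis-viva: v² = μ(2/r − 1/a) = 4.283×10¹³ × (5.251×10⁻⁷ − 9.524×10⁻⁸) = 1.841×10⁷ m²/s².
v = 4291 m/s.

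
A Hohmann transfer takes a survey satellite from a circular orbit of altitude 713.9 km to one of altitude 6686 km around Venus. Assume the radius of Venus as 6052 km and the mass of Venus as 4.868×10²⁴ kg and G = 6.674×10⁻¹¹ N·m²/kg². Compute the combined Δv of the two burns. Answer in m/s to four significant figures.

μ = GM = 6.674×10⁻¹¹ × 4.868×10²⁴ = 3.249×10¹⁴ m³/s².
r₁ = 6052 + 713.9 = 6765.9 km = 6.7659×10⁶ m.
r₂ = 6052 + 6686 = 12738 km = 1.2738×10⁷ m.
Transfer ellipse a_t = (r₁ + r₂)/2 = 9.752×10⁶ m.
At r₁: circular v_c1 = √(μ/r₁) = 6930 m/s; transfer-periapsis v_p = √[μ(2/r₁ − 1/a_t)] = 7920 m/s.
Δv₁ = v_p − v_c1 = 990.2 m/s.
At r₂: circular v_c2 = √(μ/r₂) = 5050 m/s; transfer-apoapsis v_a = √[μ(2/r₂ − 1/a_t)] = 4207 m/s.
Δv₂ = v_c2 − v_a = 843.7 m/s.
Total Δv = Δv₁ + Δv₂ = 1834 m/s.

Δv_total ≈ 1834 m/s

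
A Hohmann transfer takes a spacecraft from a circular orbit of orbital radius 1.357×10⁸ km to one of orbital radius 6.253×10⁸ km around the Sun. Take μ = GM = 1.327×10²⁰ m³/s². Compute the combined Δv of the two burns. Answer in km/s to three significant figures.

Δv_total ≈ 14.7 km/s

r₁ = 1.357×10⁸ km = 1.357×10¹¹ m.
r₂ = 6.253×10⁸ km = 6.253×10¹¹ m.
Transfer ellipse a_t = (r₁ + r₂)/2 = 3.805×10¹¹ m.
At r₁: circular v_c1 = √(μ/r₁) = 31270 m/s; transfer-perihelion v_p = √[μ(2/r₁ − 1/a_t)] = 40090 m/s.
Δv₁ = v_p − v_c1 = 8817 m/s.
At r₂: circular v_c2 = √(μ/r₂) = 14570 m/s; transfer-aphelion v_a = √[μ(2/r₂ − 1/a_t)] = 8700 m/s.
Δv₂ = v_c2 − v_a = 5868 m/s.
Total Δv = Δv₁ + Δv₂ = 14680 m/s = 14.68 km/s.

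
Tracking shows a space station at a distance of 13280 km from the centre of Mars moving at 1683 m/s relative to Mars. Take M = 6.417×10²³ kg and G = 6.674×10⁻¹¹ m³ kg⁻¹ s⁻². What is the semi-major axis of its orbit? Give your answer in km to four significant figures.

μ = GM = 6.674×10⁻¹¹ × 6.417×10²³ = 4.283×10¹³ m³/s².
r = 1.328×10⁷ m.
Vis-viva rearranged: 1/a = 2/r − v²/μ = 1.506×10⁻⁷ − 6.614×10⁻⁸ = 8.446×10⁻⁸ m⁻¹.
a = 1.184×10⁷ m = 11839 km.

a ≈ 11840 km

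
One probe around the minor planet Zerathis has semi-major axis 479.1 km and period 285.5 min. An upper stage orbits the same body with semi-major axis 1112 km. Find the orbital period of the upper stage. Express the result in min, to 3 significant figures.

T₂ ≈ 1010 min

Kepler's third law: T² ∝ a³, so T₂ = T₁ (a₂/a₁)^(3/2).
a₂/a₁ = 2.321, (a₂/a₁)^(3/2) = 3.536.
T₂ = 285.5 × 3.536 = 1010 min.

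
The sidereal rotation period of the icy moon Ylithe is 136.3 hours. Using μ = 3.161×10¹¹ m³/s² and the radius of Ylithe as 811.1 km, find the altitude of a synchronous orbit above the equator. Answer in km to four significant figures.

T = 136.3 hours = 4.907×10⁵ s.
A synchronous orbit has period T, so by Kepler's third law a = (μT²/4π²)^(1/3).
μT²/4π² = 3.161×10¹¹ × (4.907×10⁵)² / 39.48 = 1.928×10²¹ m³.
a = 1.245×10⁷ m = 12446 km.
Altitude h = a − R = 12446 − 811.1 = 11635 km.

h_sync ≈ 11630 km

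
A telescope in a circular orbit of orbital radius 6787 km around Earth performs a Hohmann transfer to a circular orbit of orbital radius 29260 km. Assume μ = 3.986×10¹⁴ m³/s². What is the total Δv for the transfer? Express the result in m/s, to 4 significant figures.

r₁ = 6787 km = 6.787×10⁶ m.
r₂ = 29260 km = 2.926×10⁷ m.
Transfer ellipse a_t = (r₁ + r₂)/2 = 1.802×10⁷ m.
At r₁: circular v_c1 = √(μ/r₁) = 7664 m/s; transfer-perigee v_p = √[μ(2/r₁ − 1/a_t)] = 9764 m/s.
Δv₁ = v_p − v_c1 = 2101 m/s.
At r₂: circular v_c2 = √(μ/r₂) = 3691 m/s; transfer-apogee v_a = √[μ(2/r₂ − 1/a_t)] = 2265 m/s.
Δv₂ = v_c2 − v_a = 1426 m/s.
Total Δv = Δv₁ + Δv₂ = 3527 m/s.

Δv_total ≈ 3527 m/s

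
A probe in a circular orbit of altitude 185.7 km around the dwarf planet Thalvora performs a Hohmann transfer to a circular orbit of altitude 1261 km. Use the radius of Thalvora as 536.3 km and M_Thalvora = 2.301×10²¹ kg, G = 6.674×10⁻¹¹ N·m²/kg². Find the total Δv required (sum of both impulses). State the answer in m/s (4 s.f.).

μ = GM = 6.674×10⁻¹¹ × 2.301×10²¹ = 1.536×10¹¹ m³/s².
r₁ = 536.3 + 185.7 = 722.00 km = 7.2200×10⁵ m.
r₂ = 536.3 + 1261 = 1797.3 km = 1.7973×10⁶ m.
Transfer ellipse a_t = (r₁ + r₂)/2 = 1.260×10⁶ m.
At r₁: circular v_c1 = √(μ/r₁) = 461.2 m/s; transfer-periapsis v_p = √[μ(2/r₁ − 1/a_t)] = 550.9 m/s.
Δv₁ = v_p − v_c1 = 89.70 m/s.
At r₂: circular v_c2 = √(μ/r₂) = 292.3 m/s; transfer-apoapsis v_a = √[μ(2/r₂ − 1/a_t)] = 221.3 m/s.
Δv₂ = v_c2 − v_a = 71.01 m/s.
Total Δv = Δv₁ + Δv₂ = 160.7 m/s.

Δv_total ≈ 160.7 m/s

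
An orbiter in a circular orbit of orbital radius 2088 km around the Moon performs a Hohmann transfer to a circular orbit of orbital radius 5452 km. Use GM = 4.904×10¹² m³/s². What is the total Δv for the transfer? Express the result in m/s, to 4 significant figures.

r₁ = 2088 km = 2.088×10⁶ m.
r₂ = 5452 km = 5.452×10⁶ m.
Transfer ellipse a_t = (r₁ + r₂)/2 = 3.770×10⁶ m.
At r₁: circular v_c1 = √(μ/r₁) = 1533 m/s; transfer-perilune v_p = √[μ(2/r₁ − 1/a_t)] = 1843 m/s.
Δv₁ = v_p − v_c1 = 310.4 m/s.
At r₂: circular v_c2 = √(μ/r₂) = 948.4 m/s; transfer-apolune v_a = √[μ(2/r₂ − 1/a_t)] = 705.8 m/s.
Δv₂ = v_c2 − v_a = 242.6 m/s.
Total Δv = Δv₁ + Δv₂ = 553.0 m/s.

Δv_total ≈ 553.0 m/s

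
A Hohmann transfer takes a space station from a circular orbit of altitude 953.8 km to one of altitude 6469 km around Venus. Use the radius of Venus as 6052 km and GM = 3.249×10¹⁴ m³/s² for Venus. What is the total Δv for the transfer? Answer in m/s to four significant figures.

Δv_total ≈ 1681 m/s

r₁ = 6052 + 953.8 = 7005.8 km = 7.0058×10⁶ m.
r₂ = 6052 + 6469 = 12521 km = 1.2521×10⁷ m.
Transfer ellipse a_t = (r₁ + r₂)/2 = 9.763×10⁶ m.
At r₁: circular v_c1 = √(μ/r₁) = 6810 m/s; transfer-periapsis v_p = √[μ(2/r₁ − 1/a_t)] = 7712 m/s.
Δv₁ = v_p − v_c1 = 902.0 m/s.
At r₂: circular v_c2 = √(μ/r₂) = 5094 m/s; transfer-apoapsis v_a = √[μ(2/r₂ − 1/a_t)] = 4315 m/s.
Δv₂ = v_c2 − v_a = 778.9 m/s.
Total Δv = Δv₁ + Δv₂ = 1681 m/s.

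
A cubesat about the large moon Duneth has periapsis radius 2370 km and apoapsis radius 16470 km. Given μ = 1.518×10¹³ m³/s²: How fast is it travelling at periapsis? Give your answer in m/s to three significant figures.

v ≈ 3350 m/s

Semi-major axis a = (r_p + r_a)/2 = 9420.0 km = 9.420×10⁶ m.
Vis-viva: v² = μ(2/r − 1/a) = 1.518×10¹³ × (8.439×10⁻⁷ − 1.062×10⁻⁷) = 1.120×10⁷ m²/s².
v = 3346 m/s.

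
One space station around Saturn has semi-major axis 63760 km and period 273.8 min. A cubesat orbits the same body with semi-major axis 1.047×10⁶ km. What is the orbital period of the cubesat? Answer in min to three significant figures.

Kepler's third law: T² ∝ a³, so T₂ = T₁ (a₂/a₁)^(3/2).
a₂/a₁ = 16.42, (a₂/a₁)^(3/2) = 66.54.
T₂ = 273.8 × 66.54 = 18220 min.

T₂ ≈ 18200 min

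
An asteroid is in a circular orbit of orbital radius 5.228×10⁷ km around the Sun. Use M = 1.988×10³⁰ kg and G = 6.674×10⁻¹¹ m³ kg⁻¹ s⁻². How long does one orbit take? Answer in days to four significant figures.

μ = GM = 6.674×10⁻¹¹ × 1.988×10³⁰ = 1.327×10²⁰ m³/s².
r = 5.228×10⁷ km = 5.228×10¹⁰ m.
Kepler's third law: T = 2π√(r³/μ) = 2π√((5.228×10¹⁰)³ / 1.327×10²⁰).
r³/μ = 1.077×10¹² s², so T = 2π × 1.038×10⁶ = 6.521×10⁶ s.
Converting: 6.521×10⁶ s ÷ 86400 = 75.47 days.

T ≈ 75.47 days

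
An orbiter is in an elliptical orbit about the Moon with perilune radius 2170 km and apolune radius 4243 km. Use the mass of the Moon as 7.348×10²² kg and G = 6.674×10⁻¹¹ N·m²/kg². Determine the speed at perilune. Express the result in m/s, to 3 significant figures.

μ = GM = 6.674×10⁻¹¹ × 7.348×10²² = 4.904×10¹² m³/s².
Semi-major axis a = (r_p + r_a)/2 = 3206.5 km = 3.206×10⁶ m.
Vis-viva: v² = μ(2/r − 1/a) = 4.904×10¹² × (9.217×10⁻⁷ − 3.119×10⁻⁷) = 2.990×10⁶ m²/s².
v = 1729 m/s.

v ≈ 1730 m/s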